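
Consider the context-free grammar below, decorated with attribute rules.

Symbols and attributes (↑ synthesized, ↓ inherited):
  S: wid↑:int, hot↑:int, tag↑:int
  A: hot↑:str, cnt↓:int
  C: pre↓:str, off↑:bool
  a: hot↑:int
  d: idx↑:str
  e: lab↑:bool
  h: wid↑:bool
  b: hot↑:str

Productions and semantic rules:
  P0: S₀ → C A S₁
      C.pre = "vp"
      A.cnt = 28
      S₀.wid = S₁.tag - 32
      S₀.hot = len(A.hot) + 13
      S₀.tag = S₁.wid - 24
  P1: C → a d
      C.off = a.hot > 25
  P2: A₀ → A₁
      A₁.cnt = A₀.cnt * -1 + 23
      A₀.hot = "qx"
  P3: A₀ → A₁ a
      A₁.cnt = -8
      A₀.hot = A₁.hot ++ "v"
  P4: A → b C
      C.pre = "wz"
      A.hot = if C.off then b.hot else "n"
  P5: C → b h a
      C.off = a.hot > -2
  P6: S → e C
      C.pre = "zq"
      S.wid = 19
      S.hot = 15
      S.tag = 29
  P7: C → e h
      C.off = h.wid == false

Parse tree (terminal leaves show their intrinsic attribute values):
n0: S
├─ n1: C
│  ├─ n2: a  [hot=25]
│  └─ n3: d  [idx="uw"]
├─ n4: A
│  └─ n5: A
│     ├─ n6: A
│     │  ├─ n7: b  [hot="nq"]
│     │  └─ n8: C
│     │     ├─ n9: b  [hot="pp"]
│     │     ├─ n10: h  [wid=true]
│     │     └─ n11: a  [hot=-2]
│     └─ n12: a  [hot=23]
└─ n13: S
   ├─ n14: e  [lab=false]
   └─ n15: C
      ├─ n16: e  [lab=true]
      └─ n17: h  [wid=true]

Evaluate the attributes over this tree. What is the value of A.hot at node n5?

"nv"

1. n1.pre = "vp"  ["vp"]
2. n2.hot = 25  [terminal]
3. n3.idx = "uw"  [terminal]
4. n1.off = false  [a.hot > 25]
5. n4.cnt = 28  [28]
6. n5.cnt = -5  [A₀.cnt * -1 + 23]
7. n6.cnt = -8  [-8]
8. n7.hot = "nq"  [terminal]
9. n8.pre = "wz"  ["wz"]
10. n9.hot = "pp"  [terminal]
11. n10.wid = true  [terminal]
12. n11.hot = -2  [terminal]
13. n8.off = false  [a.hot > -2]
14. n6.hot = "n"  [if C.off then b.hot else "n"]
15. n12.hot = 23  [terminal]
16. n5.hot = "nv"  [A₁.hot ++ "v"]
17. n4.hot = "qx"  ["qx"]
18. n14.lab = false  [terminal]
19. n15.pre = "zq"  ["zq"]
20. n16.lab = true  [terminal]
21. n17.wid = true  [terminal]
22. n15.off = false  [h.wid == false]
23. n13.wid = 19  [19]
24. n13.hot = 15  [15]
25. n13.tag = 29  [29]
26. n0.wid = -3  [S₁.tag - 32]
27. n0.hot = 15  [len(A.hot) + 13]
28. n0.tag = -5  [S₁.wid - 24]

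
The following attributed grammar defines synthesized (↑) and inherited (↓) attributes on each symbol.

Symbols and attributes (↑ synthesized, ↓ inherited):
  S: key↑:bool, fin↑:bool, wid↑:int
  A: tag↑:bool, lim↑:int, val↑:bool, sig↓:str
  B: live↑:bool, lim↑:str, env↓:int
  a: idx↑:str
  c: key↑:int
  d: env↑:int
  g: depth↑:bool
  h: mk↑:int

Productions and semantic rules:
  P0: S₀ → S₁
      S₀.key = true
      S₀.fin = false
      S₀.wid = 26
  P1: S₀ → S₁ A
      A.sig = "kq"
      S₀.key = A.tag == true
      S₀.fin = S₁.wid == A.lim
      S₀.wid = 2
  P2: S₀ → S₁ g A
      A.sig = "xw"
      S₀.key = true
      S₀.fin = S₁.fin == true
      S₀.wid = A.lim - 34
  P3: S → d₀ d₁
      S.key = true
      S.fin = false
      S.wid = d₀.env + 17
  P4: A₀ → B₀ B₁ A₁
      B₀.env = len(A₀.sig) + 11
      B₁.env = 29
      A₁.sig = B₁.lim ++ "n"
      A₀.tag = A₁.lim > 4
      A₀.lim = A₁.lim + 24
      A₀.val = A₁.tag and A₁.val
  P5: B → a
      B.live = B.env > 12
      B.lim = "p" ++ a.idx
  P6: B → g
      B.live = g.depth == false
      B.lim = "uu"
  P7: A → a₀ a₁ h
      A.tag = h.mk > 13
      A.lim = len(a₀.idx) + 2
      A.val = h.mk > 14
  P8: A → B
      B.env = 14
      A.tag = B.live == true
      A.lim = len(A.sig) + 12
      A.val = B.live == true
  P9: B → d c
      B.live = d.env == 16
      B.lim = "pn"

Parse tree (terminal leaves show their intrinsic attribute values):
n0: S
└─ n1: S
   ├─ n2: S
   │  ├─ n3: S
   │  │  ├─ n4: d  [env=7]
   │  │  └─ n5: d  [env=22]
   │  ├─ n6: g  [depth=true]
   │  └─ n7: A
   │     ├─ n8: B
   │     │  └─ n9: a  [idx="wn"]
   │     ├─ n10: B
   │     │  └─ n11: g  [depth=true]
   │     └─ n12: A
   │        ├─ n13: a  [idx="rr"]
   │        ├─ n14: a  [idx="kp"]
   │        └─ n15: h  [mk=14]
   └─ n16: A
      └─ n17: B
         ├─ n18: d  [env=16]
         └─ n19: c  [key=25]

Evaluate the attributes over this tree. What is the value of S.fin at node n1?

1. n4.env = 7  [terminal]
2. n5.env = 22  [terminal]
3. n3.key = true  [true]
4. n3.fin = false  [false]
5. n3.wid = 24  [d₀.env + 17]
6. n6.depth = true  [terminal]
7. n7.sig = "xw"  ["xw"]
8. n8.env = 13  [len(A₀.sig) + 11]
9. n9.idx = "wn"  [terminal]
10. n8.live = true  [B.env > 12]
11. n8.lim = "pwn"  ["p" ++ a.idx]
12. n10.env = 29  [29]
13. n11.depth = true  [terminal]
14. n10.live = false  [g.depth == false]
15. n10.lim = "uu"  ["uu"]
16. n12.sig = "uun"  [B₁.lim ++ "n"]
17. n13.idx = "rr"  [terminal]
18. n14.idx = "kp"  [terminal]
19. n15.mk = 14  [terminal]
20. n12.tag = true  [h.mk > 13]
21. n12.lim = 4  [len(a₀.idx) + 2]
22. n12.val = false  [h.mk > 14]
23. n7.tag = false  [A₁.lim > 4]
24. n7.lim = 28  [A₁.lim + 24]
25. n7.val = false  [A₁.tag and A₁.val]
26. n2.key = true  [true]
27. n2.fin = false  [S₁.fin == true]
28. n2.wid = -6  [A.lim - 34]
29. n16.sig = "kq"  ["kq"]
30. n17.env = 14  [14]
31. n18.env = 16  [terminal]
32. n19.key = 25  [terminal]
33. n17.live = true  [d.env == 16]
34. n17.lim = "pn"  ["pn"]
35. n16.tag = true  [B.live == true]
36. n16.lim = 14  [len(A.sig) + 12]
37. n16.val = true  [B.live == true]
38. n1.key = true  [A.tag == true]
39. n1.fin = false  [S₁.wid == A.lim]
40. n1.wid = 2  [2]
41. n0.key = true  [true]
42. n0.fin = false  [false]
43. n0.wid = 26  [26]

false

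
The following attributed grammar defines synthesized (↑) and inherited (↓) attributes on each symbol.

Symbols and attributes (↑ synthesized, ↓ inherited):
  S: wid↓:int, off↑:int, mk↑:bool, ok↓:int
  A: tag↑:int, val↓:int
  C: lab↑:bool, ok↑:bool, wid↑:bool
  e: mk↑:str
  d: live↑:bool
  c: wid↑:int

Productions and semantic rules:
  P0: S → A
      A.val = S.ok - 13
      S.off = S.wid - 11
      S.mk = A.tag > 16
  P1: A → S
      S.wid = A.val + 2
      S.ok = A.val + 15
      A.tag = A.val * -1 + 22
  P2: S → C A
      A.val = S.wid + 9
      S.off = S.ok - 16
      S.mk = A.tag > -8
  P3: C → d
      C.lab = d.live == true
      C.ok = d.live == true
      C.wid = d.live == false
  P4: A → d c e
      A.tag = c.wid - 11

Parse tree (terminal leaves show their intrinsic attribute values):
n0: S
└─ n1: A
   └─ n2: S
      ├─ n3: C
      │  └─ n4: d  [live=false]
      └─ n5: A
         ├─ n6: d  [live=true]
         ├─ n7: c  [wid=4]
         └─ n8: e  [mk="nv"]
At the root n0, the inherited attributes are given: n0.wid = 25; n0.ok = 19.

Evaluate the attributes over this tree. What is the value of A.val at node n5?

1. n0.wid = 25  [given at root]
2. n0.ok = 19  [given at root]
3. n1.val = 6  [S.ok - 13]
4. n2.wid = 8  [A.val + 2]
5. n2.ok = 21  [A.val + 15]
6. n4.live = false  [terminal]
7. n3.lab = false  [d.live == true]
8. n3.ok = false  [d.live == true]
9. n3.wid = true  [d.live == false]
10. n5.val = 17  [S.wid + 9]
11. n6.live = true  [terminal]
12. n7.wid = 4  [terminal]
13. n8.mk = "nv"  [terminal]
14. n5.tag = -7  [c.wid - 11]
15. n2.off = 5  [S.ok - 16]
16. n2.mk = true  [A.tag > -8]
17. n1.tag = 16  [A.val * -1 + 22]
18. n0.off = 14  [S.wid - 11]
19. n0.mk = false  [A.tag > 16]

17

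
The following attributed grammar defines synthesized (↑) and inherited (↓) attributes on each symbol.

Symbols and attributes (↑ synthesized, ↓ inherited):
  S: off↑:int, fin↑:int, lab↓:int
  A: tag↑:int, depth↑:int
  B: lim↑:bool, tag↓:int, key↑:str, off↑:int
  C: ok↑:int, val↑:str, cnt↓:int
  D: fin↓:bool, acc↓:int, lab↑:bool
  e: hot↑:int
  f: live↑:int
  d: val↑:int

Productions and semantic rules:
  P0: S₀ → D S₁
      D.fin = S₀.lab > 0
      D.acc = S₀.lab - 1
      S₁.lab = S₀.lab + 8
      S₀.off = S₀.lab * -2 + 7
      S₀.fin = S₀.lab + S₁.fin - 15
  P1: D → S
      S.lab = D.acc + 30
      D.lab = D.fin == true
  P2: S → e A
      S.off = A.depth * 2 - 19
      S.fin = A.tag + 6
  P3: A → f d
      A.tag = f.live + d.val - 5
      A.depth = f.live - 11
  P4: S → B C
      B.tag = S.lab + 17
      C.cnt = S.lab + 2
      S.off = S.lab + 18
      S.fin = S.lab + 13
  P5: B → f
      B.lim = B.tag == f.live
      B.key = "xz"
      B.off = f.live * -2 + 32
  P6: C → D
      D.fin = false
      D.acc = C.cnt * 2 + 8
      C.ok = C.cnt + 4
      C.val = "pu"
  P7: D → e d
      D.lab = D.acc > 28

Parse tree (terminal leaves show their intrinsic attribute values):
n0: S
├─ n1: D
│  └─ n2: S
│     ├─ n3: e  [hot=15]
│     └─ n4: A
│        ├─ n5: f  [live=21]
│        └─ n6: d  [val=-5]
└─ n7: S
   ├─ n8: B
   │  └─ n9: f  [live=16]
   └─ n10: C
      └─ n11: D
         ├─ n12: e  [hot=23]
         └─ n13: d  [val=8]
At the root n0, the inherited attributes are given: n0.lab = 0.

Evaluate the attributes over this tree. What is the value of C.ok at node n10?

14

1. n0.lab = 0  [given at root]
2. n1.fin = false  [S₀.lab > 0]
3. n1.acc = -1  [S₀.lab - 1]
4. n2.lab = 29  [D.acc + 30]
5. n3.hot = 15  [terminal]
6. n5.live = 21  [terminal]
7. n6.val = -5  [terminal]
8. n4.tag = 11  [f.live + d.val - 5]
9. n4.depth = 10  [f.live - 11]
10. n2.off = 1  [A.depth * 2 - 19]
11. n2.fin = 17  [A.tag + 6]
12. n1.lab = false  [D.fin == true]
13. n7.lab = 8  [S₀.lab + 8]
14. n8.tag = 25  [S.lab + 17]
15. n9.live = 16  [terminal]
16. n8.lim = false  [B.tag == f.live]
17. n8.key = "xz"  ["xz"]
18. n8.off = 0  [f.live * -2 + 32]
19. n10.cnt = 10  [S.lab + 2]
20. n11.fin = false  [false]
21. n11.acc = 28  [C.cnt * 2 + 8]
22. n12.hot = 23  [terminal]
23. n13.val = 8  [terminal]
24. n11.lab = false  [D.acc > 28]
25. n10.ok = 14  [C.cnt + 4]
26. n10.val = "pu"  ["pu"]
27. n7.off = 26  [S.lab + 18]
28. n7.fin = 21  [S.lab + 13]
29. n0.off = 7  [S₀.lab * -2 + 7]
30. n0.fin = 6  [S₀.lab + S₁.fin - 15]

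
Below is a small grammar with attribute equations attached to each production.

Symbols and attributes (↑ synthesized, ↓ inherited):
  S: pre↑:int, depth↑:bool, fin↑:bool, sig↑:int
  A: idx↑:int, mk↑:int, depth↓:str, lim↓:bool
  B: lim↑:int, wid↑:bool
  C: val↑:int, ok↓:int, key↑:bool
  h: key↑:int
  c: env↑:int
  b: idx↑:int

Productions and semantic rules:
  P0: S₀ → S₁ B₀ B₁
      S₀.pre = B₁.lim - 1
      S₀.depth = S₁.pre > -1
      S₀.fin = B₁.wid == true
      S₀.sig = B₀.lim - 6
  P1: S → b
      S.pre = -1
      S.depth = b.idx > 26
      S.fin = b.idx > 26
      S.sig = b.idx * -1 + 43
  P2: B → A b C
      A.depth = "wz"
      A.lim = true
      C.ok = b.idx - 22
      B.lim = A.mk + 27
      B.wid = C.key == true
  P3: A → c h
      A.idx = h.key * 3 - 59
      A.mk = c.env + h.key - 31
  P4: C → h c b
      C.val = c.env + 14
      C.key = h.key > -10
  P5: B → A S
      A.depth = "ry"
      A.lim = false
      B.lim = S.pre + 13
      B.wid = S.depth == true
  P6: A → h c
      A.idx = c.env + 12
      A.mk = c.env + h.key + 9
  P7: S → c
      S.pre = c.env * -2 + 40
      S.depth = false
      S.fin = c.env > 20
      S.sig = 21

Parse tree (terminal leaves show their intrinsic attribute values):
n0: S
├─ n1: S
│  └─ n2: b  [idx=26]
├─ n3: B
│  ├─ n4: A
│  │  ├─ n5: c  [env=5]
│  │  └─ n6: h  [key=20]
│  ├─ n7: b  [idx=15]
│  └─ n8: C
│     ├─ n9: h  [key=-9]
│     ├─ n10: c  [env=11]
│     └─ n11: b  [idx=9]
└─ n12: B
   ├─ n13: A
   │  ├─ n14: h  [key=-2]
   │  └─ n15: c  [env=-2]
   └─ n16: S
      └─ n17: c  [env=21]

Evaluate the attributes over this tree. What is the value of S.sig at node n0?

1. n2.idx = 26  [terminal]
2. n1.pre = -1  [-1]
3. n1.depth = false  [b.idx > 26]
4. n1.fin = false  [b.idx > 26]
5. n1.sig = 17  [b.idx * -1 + 43]
6. n4.depth = "wz"  ["wz"]
7. n4.lim = true  [true]
8. n5.env = 5  [terminal]
9. n6.key = 20  [terminal]
10. n4.idx = 1  [h.key * 3 - 59]
11. n4.mk = -6  [c.env + h.key - 31]
12. n7.idx = 15  [terminal]
13. n8.ok = -7  [b.idx - 22]
14. n9.key = -9  [terminal]
15. n10.env = 11  [terminal]
16. n11.idx = 9  [terminal]
17. n8.val = 25  [c.env + 14]
18. n8.key = true  [h.key > -10]
19. n3.lim = 21  [A.mk + 27]
20. n3.wid = true  [C.key == true]
21. n13.depth = "ry"  ["ry"]
22. n13.lim = false  [false]
23. n14.key = -2  [terminal]
24. n15.env = -2  [terminal]
25. n13.idx = 10  [c.env + 12]
26. n13.mk = 5  [c.env + h.key + 9]
27. n17.env = 21  [terminal]
28. n16.pre = -2  [c.env * -2 + 40]
29. n16.depth = false  [false]
30. n16.fin = true  [c.env > 20]
31. n16.sig = 21  [21]
32. n12.lim = 11  [S.pre + 13]
33. n12.wid = false  [S.depth == true]
34. n0.pre = 10  [B₁.lim - 1]
35. n0.depth = false  [S₁.pre > -1]
36. n0.fin = false  [B₁.wid == true]
37. n0.sig = 15  [B₀.lim - 6]

15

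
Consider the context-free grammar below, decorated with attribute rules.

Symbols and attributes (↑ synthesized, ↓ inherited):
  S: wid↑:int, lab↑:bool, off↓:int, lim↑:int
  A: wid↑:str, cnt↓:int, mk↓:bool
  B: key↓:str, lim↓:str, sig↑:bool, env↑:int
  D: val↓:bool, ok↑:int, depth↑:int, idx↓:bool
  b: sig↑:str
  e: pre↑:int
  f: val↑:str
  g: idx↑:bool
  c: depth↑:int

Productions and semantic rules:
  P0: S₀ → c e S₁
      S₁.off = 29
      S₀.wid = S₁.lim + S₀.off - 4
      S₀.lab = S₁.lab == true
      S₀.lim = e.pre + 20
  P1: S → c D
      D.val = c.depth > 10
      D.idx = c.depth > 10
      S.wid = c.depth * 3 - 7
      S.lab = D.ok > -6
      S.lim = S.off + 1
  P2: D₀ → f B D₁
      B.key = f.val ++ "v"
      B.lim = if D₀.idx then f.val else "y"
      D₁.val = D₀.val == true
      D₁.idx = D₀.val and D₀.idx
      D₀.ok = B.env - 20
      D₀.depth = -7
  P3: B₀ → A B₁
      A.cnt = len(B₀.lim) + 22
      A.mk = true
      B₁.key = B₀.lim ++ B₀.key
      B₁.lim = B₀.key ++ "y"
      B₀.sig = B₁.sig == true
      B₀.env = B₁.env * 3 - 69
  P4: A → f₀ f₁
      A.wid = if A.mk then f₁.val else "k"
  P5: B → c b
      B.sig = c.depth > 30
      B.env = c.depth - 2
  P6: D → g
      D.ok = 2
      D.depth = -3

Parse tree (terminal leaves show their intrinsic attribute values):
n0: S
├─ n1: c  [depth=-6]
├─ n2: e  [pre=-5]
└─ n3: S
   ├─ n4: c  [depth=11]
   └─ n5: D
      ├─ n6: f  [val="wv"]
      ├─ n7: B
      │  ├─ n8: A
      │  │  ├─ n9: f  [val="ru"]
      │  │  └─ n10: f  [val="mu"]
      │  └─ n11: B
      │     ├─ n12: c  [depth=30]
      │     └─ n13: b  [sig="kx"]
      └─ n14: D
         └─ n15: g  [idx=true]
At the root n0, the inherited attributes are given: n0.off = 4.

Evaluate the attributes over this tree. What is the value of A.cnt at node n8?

1. n0.off = 4  [given at root]
2. n1.depth = -6  [terminal]
3. n2.pre = -5  [terminal]
4. n3.off = 29  [29]
5. n4.depth = 11  [terminal]
6. n5.val = true  [c.depth > 10]
7. n5.idx = true  [c.depth > 10]
8. n6.val = "wv"  [terminal]
9. n7.key = "wvv"  [f.val ++ "v"]
10. n7.lim = "wv"  [if D₀.idx then f.val else "y"]
11. n8.cnt = 24  [len(B₀.lim) + 22]
12. n8.mk = true  [true]
13. n9.val = "ru"  [terminal]
14. n10.val = "mu"  [terminal]
15. n8.wid = "mu"  [if A.mk then f₁.val else "k"]
16. n11.key = "wvwvv"  [B₀.lim ++ B₀.key]
17. n11.lim = "wvvy"  [B₀.key ++ "y"]
18. n12.depth = 30  [terminal]
19. n13.sig = "kx"  [terminal]
20. n11.sig = false  [c.depth > 30]
21. n11.env = 28  [c.depth - 2]
22. n7.sig = false  [B₁.sig == true]
23. n7.env = 15  [B₁.env * 3 - 69]
24. n14.val = true  [D₀.val == true]
25. n14.idx = true  [D₀.val and D₀.idx]
26. n15.idx = true  [terminal]
27. n14.ok = 2  [2]
28. n14.depth = -3  [-3]
29. n5.ok = -5  [B.env - 20]
30. n5.depth = -7  [-7]
31. n3.wid = 26  [c.depth * 3 - 7]
32. n3.lab = true  [D.ok > -6]
33. n3.lim = 30  [S.off + 1]
34. n0.wid = 30  [S₁.lim + S₀.off - 4]
35. n0.lab = true  [S₁.lab == true]
36. n0.lim = 15  [e.pre + 20]

24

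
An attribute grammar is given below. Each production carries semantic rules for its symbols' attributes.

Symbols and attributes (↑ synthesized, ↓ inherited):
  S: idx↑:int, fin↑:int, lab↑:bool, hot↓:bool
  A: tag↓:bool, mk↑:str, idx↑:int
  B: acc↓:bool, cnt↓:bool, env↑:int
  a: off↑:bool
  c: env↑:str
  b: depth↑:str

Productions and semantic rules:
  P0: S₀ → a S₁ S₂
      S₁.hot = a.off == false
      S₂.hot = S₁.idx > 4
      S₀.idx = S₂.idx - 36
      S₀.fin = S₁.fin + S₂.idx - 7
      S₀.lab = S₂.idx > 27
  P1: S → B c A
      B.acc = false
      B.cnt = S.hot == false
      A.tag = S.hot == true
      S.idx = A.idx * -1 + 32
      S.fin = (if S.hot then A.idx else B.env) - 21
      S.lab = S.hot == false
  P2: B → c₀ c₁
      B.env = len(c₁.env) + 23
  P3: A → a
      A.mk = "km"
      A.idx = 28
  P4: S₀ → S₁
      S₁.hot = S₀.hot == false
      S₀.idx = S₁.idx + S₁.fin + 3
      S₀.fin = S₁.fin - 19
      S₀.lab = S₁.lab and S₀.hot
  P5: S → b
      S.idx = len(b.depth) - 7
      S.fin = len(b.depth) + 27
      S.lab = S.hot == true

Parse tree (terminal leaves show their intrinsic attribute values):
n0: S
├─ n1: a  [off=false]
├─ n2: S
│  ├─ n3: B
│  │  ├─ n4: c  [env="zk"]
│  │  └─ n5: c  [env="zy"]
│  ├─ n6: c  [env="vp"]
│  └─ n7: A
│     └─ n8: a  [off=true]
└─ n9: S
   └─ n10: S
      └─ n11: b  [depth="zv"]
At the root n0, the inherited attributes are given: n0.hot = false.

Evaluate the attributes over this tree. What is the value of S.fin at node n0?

1. n0.hot = false  [given at root]
2. n1.off = false  [terminal]
3. n2.hot = true  [a.off == false]
4. n3.acc = false  [false]
5. n3.cnt = false  [S.hot == false]
6. n4.env = "zk"  [terminal]
7. n5.env = "zy"  [terminal]
8. n3.env = 25  [len(c₁.env) + 23]
9. n6.env = "vp"  [terminal]
10. n7.tag = true  [S.hot == true]
11. n8.off = true  [terminal]
12. n7.mk = "km"  ["km"]
13. n7.idx = 28  [28]
14. n2.idx = 4  [A.idx * -1 + 32]
15. n2.fin = 7  [(if S.hot then A.idx else B.env) - 21]
16. n2.lab = false  [S.hot == false]
17. n9.hot = false  [S₁.idx > 4]
18. n10.hot = true  [S₀.hot == false]
19. n11.depth = "zv"  [terminal]
20. n10.idx = -5  [len(b.depth) - 7]
21. n10.fin = 29  [len(b.depth) + 27]
22. n10.lab = true  [S.hot == true]
23. n9.idx = 27  [S₁.idx + S₁.fin + 3]
24. n9.fin = 10  [S₁.fin - 19]
25. n9.lab = false  [S₁.lab and S₀.hot]
26. n0.idx = -9  [S₂.idx - 36]
27. n0.fin = 27  [S₁.fin + S₂.idx - 7]
28. n0.lab = false  [S₂.idx > 27]

27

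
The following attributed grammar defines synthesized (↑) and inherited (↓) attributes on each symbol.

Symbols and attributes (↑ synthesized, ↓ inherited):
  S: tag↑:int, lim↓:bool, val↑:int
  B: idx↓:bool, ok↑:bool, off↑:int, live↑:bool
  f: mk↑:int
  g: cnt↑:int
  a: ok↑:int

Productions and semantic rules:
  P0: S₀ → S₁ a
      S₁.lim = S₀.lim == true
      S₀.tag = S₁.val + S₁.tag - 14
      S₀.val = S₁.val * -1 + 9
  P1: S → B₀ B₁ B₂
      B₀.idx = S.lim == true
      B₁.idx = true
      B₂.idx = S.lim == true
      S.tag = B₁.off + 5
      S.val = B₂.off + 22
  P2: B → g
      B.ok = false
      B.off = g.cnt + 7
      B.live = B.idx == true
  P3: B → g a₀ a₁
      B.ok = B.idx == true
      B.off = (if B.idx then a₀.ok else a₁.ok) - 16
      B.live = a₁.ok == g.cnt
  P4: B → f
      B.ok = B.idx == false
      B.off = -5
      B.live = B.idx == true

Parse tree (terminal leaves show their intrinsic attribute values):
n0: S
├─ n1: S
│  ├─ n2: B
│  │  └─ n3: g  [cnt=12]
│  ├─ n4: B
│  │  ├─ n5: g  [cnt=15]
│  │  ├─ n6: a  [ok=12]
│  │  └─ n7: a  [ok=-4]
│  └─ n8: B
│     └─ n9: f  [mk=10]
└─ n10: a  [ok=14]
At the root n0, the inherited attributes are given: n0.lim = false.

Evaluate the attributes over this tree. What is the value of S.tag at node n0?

1. n0.lim = false  [given at root]
2. n1.lim = false  [S₀.lim == true]
3. n2.idx = false  [S.lim == true]
4. n3.cnt = 12  [terminal]
5. n2.ok = false  [false]
6. n2.off = 19  [g.cnt + 7]
7. n2.live = false  [B.idx == true]
8. n4.idx = true  [true]
9. n5.cnt = 15  [terminal]
10. n6.ok = 12  [terminal]
11. n7.ok = -4  [terminal]
12. n4.ok = true  [B.idx == true]
13. n4.off = -4  [(if B.idx then a₀.ok else a₁.ok) - 16]
14. n4.live = false  [a₁.ok == g.cnt]
15. n8.idx = false  [S.lim == true]
16. n9.mk = 10  [terminal]
17. n8.ok = true  [B.idx == false]
18. n8.off = -5  [-5]
19. n8.live = false  [B.idx == true]
20. n1.tag = 1  [B₁.off + 5]
21. n1.val = 17  [B₂.off + 22]
22. n10.ok = 14  [terminal]
23. n0.tag = 4  [S₁.val + S₁.tag - 14]
24. n0.val = -8  [S₁.val * -1 + 9]

4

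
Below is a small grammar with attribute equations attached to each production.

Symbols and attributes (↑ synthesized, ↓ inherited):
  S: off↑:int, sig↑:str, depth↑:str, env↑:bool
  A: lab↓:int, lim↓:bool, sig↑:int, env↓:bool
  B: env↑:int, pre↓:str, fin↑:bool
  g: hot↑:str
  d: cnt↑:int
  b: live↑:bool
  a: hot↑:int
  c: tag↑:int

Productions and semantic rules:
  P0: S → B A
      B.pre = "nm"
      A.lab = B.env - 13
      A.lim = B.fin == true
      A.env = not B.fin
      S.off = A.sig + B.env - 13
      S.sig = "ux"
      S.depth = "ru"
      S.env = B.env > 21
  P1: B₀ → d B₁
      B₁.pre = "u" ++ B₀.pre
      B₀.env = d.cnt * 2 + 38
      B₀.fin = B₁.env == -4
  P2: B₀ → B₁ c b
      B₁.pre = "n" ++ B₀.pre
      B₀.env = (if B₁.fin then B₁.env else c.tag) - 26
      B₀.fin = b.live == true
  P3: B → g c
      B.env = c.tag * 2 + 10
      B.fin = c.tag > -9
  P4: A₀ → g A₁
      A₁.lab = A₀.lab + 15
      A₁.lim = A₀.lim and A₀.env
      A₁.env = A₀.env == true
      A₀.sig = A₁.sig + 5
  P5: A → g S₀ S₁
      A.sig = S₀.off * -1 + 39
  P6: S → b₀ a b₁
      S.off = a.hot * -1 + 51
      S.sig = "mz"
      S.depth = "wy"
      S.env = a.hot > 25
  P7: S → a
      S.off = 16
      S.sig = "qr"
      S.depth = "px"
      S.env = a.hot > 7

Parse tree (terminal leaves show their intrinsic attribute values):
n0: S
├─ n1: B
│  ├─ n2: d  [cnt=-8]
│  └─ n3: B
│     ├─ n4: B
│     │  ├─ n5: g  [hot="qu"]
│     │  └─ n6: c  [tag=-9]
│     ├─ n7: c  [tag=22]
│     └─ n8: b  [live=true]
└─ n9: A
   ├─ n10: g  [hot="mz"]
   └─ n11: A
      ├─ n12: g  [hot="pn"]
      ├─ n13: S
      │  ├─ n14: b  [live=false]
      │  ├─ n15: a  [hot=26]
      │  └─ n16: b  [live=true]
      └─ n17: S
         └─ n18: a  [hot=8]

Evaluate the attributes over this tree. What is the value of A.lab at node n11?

1. n1.pre = "nm"  ["nm"]
2. n2.cnt = -8  [terminal]
3. n3.pre = "unm"  ["u" ++ B₀.pre]
4. n4.pre = "nunm"  ["n" ++ B₀.pre]
5. n5.hot = "qu"  [terminal]
6. n6.tag = -9  [terminal]
7. n4.env = -8  [c.tag * 2 + 10]
8. n4.fin = false  [c.tag > -9]
9. n7.tag = 22  [terminal]
10. n8.live = true  [terminal]
11. n3.env = -4  [(if B₁.fin then B₁.env else c.tag) - 26]
12. n3.fin = true  [b.live == true]
13. n1.env = 22  [d.cnt * 2 + 38]
14. n1.fin = true  [B₁.env == -4]
15. n9.lab = 9  [B.env - 13]
16. n9.lim = true  [B.fin == true]
17. n9.env = false  [not B.fin]
18. n10.hot = "mz"  [terminal]
19. n11.lab = 24  [A₀.lab + 15]
20. n11.lim = false  [A₀.lim and A₀.env]
21. n11.env = false  [A₀.env == true]
22. n12.hot = "pn"  [terminal]
23. n14.live = false  [terminal]
24. n15.hot = 26  [terminal]
25. n16.live = true  [terminal]
26. n13.off = 25  [a.hot * -1 + 51]
27. n13.sig = "mz"  ["mz"]
28. n13.depth = "wy"  ["wy"]
29. n13.env = true  [a.hot > 25]
30. n18.hot = 8  [terminal]
31. n17.off = 16  [16]
32. n17.sig = "qr"  ["qr"]
33. n17.depth = "px"  ["px"]
34. n17.env = true  [a.hot > 7]
35. n11.sig = 14  [S₀.off * -1 + 39]
36. n9.sig = 19  [A₁.sig + 5]
37. n0.off = 28  [A.sig + B.env - 13]
38. n0.sig = "ux"  ["ux"]
39. n0.depth = "ru"  ["ru"]
40. n0.env = true  [B.env > 21]

24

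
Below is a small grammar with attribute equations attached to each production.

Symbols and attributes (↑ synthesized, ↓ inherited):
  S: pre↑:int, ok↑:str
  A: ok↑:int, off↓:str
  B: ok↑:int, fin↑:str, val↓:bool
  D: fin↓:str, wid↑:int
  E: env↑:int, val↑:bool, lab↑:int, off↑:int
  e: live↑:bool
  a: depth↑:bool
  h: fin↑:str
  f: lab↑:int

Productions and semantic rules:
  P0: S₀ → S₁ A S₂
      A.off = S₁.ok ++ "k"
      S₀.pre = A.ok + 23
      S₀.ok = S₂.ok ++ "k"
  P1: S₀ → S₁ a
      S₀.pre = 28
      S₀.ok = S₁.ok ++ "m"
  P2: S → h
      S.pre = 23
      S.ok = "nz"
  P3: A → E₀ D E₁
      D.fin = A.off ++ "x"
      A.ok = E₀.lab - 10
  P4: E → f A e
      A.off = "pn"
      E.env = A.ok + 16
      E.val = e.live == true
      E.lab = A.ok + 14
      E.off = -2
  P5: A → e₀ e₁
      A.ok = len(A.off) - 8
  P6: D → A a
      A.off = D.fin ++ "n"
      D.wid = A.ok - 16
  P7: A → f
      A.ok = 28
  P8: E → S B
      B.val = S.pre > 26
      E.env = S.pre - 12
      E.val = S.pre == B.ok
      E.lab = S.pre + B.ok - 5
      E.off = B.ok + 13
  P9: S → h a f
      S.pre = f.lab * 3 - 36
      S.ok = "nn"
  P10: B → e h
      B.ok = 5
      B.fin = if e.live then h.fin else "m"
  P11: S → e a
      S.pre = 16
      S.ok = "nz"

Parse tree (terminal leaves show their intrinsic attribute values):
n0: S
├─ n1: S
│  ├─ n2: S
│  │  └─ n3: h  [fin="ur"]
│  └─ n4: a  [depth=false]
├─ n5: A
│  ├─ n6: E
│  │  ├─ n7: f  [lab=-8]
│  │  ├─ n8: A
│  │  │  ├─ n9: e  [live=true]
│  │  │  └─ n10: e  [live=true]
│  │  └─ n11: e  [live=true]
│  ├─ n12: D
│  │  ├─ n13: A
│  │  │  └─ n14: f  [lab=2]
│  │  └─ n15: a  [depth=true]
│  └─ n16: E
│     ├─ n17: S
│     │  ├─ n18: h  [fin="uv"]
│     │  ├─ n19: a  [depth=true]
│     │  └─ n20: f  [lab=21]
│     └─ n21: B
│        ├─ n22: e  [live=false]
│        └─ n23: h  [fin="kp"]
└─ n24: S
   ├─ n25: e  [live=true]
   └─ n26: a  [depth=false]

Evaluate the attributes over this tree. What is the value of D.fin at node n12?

1. n3.fin = "ur"  [terminal]
2. n2.pre = 23  [23]
3. n2.ok = "nz"  ["nz"]
4. n4.depth = false  [terminal]
5. n1.pre = 28  [28]
6. n1.ok = "nzm"  [S₁.ok ++ "m"]
7. n5.off = "nzmk"  [S₁.ok ++ "k"]
8. n7.lab = -8  [terminal]
9. n8.off = "pn"  ["pn"]
10. n9.live = true  [terminal]
11. n10.live = true  [terminal]
12. n8.ok = -6  [len(A.off) - 8]
13. n11.live = true  [terminal]
14. n6.env = 10  [A.ok + 16]
15. n6.val = true  [e.live == true]
16. n6.lab = 8  [A.ok + 14]
17. n6.off = -2  [-2]
18. n12.fin = "nzmkx"  [A.off ++ "x"]
19. n13.off = "nzmkxn"  [D.fin ++ "n"]
20. n14.lab = 2  [terminal]
21. n13.ok = 28  [28]
22. n15.depth = true  [terminal]
23. n12.wid = 12  [A.ok - 16]
24. n18.fin = "uv"  [terminal]
25. n19.depth = true  [terminal]
26. n20.lab = 21  [terminal]
27. n17.pre = 27  [f.lab * 3 - 36]
28. n17.ok = "nn"  ["nn"]
29. n21.val = true  [S.pre > 26]
30. n22.live = false  [terminal]
31. n23.fin = "kp"  [terminal]
32. n21.ok = 5  [5]
33. n21.fin = "m"  [if e.live then h.fin else "m"]
34. n16.env = 15  [S.pre - 12]
35. n16.val = false  [S.pre == B.ok]
36. n16.lab = 27  [S.pre + B.ok - 5]
37. n16.off = 18  [B.ok + 13]
38. n5.ok = -2  [E₀.lab - 10]
39. n25.live = true  [terminal]
40. n26.depth = false  [terminal]
41. n24.pre = 16  [16]
42. n24.ok = "nz"  ["nz"]
43. n0.pre = 21  [A.ok + 23]
44. n0.ok = "nzk"  [S₂.ok ++ "k"]

"nzmkx"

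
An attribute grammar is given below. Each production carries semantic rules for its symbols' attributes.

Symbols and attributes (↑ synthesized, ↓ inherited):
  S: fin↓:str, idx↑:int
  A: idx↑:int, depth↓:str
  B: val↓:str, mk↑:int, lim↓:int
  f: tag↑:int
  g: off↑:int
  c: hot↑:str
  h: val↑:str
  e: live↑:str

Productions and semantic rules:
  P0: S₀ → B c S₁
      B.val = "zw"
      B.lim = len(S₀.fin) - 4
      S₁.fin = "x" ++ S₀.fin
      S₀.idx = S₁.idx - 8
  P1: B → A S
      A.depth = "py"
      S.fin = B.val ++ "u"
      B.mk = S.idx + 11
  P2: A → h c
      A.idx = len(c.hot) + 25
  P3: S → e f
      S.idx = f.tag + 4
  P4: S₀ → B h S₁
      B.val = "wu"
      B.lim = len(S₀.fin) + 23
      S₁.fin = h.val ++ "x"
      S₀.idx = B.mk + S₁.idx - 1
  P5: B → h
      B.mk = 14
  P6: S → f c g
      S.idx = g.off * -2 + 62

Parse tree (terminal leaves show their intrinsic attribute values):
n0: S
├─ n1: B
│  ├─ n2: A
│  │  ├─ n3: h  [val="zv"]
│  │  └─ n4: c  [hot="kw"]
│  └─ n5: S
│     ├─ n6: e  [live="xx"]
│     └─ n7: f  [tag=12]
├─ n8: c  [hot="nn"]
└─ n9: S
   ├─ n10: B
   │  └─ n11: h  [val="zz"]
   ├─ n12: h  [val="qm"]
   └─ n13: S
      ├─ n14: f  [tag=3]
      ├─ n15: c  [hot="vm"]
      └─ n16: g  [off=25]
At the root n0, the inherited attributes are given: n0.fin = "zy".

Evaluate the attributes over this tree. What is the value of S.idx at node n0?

17

1. n0.fin = "zy"  [given at root]
2. n1.val = "zw"  ["zw"]
3. n1.lim = -2  [len(S₀.fin) - 4]
4. n2.depth = "py"  ["py"]
5. n3.val = "zv"  [terminal]
6. n4.hot = "kw"  [terminal]
7. n2.idx = 27  [len(c.hot) + 25]
8. n5.fin = "zwu"  [B.val ++ "u"]
9. n6.live = "xx"  [terminal]
10. n7.tag = 12  [terminal]
11. n5.idx = 16  [f.tag + 4]
12. n1.mk = 27  [S.idx + 11]
13. n8.hot = "nn"  [terminal]
14. n9.fin = "xzy"  ["x" ++ S₀.fin]
15. n10.val = "wu"  ["wu"]
16. n10.lim = 26  [len(S₀.fin) + 23]
17. n11.val = "zz"  [terminal]
18. n10.mk = 14  [14]
19. n12.val = "qm"  [terminal]
20. n13.fin = "qmx"  [h.val ++ "x"]
21. n14.tag = 3  [terminal]
22. n15.hot = "vm"  [terminal]
23. n16.off = 25  [terminal]
24. n13.idx = 12  [g.off * -2 + 62]
25. n9.idx = 25  [B.mk + S₁.idx - 1]
26. n0.idx = 17  [S₁.idx - 8]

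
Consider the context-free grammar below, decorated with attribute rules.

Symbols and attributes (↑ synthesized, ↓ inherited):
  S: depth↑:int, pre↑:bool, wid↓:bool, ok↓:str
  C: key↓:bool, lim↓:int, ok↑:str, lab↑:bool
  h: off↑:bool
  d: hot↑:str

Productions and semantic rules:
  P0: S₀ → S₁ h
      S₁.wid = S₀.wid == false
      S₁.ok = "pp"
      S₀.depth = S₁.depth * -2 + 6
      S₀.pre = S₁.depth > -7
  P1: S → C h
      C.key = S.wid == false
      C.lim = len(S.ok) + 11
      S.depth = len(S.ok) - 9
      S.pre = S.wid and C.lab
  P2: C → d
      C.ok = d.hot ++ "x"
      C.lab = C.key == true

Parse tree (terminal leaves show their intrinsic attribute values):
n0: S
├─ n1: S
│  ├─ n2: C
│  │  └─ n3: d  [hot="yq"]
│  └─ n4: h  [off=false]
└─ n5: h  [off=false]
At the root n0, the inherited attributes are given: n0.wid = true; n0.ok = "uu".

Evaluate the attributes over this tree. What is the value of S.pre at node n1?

1. n0.wid = true  [given at root]
2. n0.ok = "uu"  [given at root]
3. n1.wid = false  [S₀.wid == false]
4. n1.ok = "pp"  ["pp"]
5. n2.key = true  [S.wid == false]
6. n2.lim = 13  [len(S.ok) + 11]
7. n3.hot = "yq"  [terminal]
8. n2.ok = "yqx"  [d.hot ++ "x"]
9. n2.lab = true  [C.key == true]
10. n4.off = false  [terminal]
11. n1.depth = -7  [len(S.ok) - 9]
12. n1.pre = false  [S.wid and C.lab]
13. n5.off = false  [terminal]
14. n0.depth = 20  [S₁.depth * -2 + 6]
15. n0.pre = false  [S₁.depth > -7]

false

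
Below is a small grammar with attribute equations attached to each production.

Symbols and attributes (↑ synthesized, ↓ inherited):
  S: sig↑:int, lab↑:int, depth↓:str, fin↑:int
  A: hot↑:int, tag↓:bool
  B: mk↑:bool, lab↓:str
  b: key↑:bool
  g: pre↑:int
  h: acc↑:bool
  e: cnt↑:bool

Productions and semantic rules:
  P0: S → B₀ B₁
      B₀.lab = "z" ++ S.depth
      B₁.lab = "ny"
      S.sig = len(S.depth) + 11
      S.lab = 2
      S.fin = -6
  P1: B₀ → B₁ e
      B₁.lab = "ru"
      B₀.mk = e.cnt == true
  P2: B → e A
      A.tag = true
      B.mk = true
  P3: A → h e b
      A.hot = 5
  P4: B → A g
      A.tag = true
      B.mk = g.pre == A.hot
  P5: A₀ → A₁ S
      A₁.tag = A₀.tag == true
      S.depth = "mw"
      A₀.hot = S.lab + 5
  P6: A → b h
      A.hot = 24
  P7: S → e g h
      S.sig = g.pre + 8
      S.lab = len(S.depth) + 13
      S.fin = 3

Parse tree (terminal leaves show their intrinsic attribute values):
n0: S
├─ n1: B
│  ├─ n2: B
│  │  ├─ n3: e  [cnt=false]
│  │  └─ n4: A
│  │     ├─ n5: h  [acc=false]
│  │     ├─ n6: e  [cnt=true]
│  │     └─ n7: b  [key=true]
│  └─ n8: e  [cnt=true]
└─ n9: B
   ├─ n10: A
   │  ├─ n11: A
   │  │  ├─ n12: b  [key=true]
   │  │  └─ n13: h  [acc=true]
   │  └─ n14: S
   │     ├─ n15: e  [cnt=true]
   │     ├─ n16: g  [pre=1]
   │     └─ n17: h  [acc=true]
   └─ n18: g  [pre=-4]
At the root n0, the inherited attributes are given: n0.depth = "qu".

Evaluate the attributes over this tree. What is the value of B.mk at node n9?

false

1. n0.depth = "qu"  [given at root]
2. n1.lab = "zqu"  ["z" ++ S.depth]
3. n2.lab = "ru"  ["ru"]
4. n3.cnt = false  [terminal]
5. n4.tag = true  [true]
6. n5.acc = false  [terminal]
7. n6.cnt = true  [terminal]
8. n7.key = true  [terminal]
9. n4.hot = 5  [5]
10. n2.mk = true  [true]
11. n8.cnt = true  [terminal]
12. n1.mk = true  [e.cnt == true]
13. n9.lab = "ny"  ["ny"]
14. n10.tag = true  [true]
15. n11.tag = true  [A₀.tag == true]
16. n12.key = true  [terminal]
17. n13.acc = true  [terminal]
18. n11.hot = 24  [24]
19. n14.depth = "mw"  ["mw"]
20. n15.cnt = true  [terminal]
21. n16.pre = 1  [terminal]
22. n17.acc = true  [terminal]
23. n14.sig = 9  [g.pre + 8]
24. n14.lab = 15  [len(S.depth) + 13]
25. n14.fin = 3  [3]
26. n10.hot = 20  [S.lab + 5]
27. n18.pre = -4  [terminal]
28. n9.mk = false  [g.pre == A.hot]
29. n0.sig = 13  [len(S.depth) + 11]
30. n0.lab = 2  [2]
31. n0.fin = -6  [-6]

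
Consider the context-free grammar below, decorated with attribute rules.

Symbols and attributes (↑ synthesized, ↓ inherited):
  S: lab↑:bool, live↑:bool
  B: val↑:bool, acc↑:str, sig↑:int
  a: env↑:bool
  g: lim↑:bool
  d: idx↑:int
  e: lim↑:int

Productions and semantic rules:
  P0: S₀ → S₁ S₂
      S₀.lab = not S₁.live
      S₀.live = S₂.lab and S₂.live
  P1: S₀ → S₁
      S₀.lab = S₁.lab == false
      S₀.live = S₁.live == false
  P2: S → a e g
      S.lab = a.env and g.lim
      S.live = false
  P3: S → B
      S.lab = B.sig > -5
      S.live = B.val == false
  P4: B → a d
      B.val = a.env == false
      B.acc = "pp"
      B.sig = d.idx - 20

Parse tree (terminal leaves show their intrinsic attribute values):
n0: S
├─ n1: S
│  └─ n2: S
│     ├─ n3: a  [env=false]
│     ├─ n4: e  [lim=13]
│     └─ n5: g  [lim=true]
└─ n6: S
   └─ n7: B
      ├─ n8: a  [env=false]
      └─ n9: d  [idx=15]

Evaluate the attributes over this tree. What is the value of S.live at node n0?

1. n3.env = false  [terminal]
2. n4.lim = 13  [terminal]
3. n5.lim = true  [terminal]
4. n2.lab = false  [a.env and g.lim]
5. n2.live = false  [false]
6. n1.lab = true  [S₁.lab == false]
7. n1.live = true  [S₁.live == false]
8. n8.env = false  [terminal]
9. n9.idx = 15  [terminal]
10. n7.val = true  [a.env == false]
11. n7.acc = "pp"  ["pp"]
12. n7.sig = -5  [d.idx - 20]
13. n6.lab = false  [B.sig > -5]
14. n6.live = false  [B.val == false]
15. n0.lab = false  [not S₁.live]
16. n0.live = false  [S₂.lab and S₂.live]

false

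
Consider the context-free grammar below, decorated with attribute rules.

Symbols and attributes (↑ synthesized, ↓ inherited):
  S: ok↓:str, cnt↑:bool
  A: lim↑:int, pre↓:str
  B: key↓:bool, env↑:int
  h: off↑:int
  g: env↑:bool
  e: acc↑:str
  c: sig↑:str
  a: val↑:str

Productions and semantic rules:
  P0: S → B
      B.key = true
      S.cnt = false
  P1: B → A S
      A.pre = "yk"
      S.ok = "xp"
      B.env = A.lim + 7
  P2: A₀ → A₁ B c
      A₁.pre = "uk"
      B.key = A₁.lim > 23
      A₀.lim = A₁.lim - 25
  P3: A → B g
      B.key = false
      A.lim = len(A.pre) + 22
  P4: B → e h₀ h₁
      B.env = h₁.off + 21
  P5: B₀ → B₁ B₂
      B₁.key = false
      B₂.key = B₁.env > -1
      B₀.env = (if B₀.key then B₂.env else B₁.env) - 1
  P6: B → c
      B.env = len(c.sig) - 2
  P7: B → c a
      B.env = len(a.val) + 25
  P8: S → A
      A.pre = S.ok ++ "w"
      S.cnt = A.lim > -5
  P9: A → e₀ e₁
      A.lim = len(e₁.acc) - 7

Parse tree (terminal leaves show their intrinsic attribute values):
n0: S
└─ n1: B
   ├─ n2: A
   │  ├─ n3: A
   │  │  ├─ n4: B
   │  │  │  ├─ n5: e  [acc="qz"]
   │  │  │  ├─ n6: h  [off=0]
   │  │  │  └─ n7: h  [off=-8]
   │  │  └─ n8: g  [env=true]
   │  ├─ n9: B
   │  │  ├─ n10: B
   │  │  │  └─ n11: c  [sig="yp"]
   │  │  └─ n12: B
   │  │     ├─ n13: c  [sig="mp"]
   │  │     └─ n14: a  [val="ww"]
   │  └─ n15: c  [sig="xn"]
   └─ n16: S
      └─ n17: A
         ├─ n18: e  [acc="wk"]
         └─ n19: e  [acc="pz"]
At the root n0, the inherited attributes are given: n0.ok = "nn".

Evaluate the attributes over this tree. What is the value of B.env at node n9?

26

1. n0.ok = "nn"  [given at root]
2. n1.key = true  [true]
3. n2.pre = "yk"  ["yk"]
4. n3.pre = "uk"  ["uk"]
5. n4.key = false  [false]
6. n5.acc = "qz"  [terminal]
7. n6.off = 0  [terminal]
8. n7.off = -8  [terminal]
9. n4.env = 13  [h₁.off + 21]
10. n8.env = true  [terminal]
11. n3.lim = 24  [len(A.pre) + 22]
12. n9.key = true  [A₁.lim > 23]
13. n10.key = false  [false]
14. n11.sig = "yp"  [terminal]
15. n10.env = 0  [len(c.sig) - 2]
16. n12.key = true  [B₁.env > -1]
17. n13.sig = "mp"  [terminal]
18. n14.val = "ww"  [terminal]
19. n12.env = 27  [len(a.val) + 25]
20. n9.env = 26  [(if B₀.key then B₂.env else B₁.env) - 1]
21. n15.sig = "xn"  [terminal]
22. n2.lim = -1  [A₁.lim - 25]
23. n16.ok = "xp"  ["xp"]
24. n17.pre = "xpw"  [S.ok ++ "w"]
25. n18.acc = "wk"  [terminal]
26. n19.acc = "pz"  [terminal]
27. n17.lim = -5  [len(e₁.acc) - 7]
28. n16.cnt = false  [A.lim > -5]
29. n1.env = 6  [A.lim + 7]
30. n0.cnt = false  [false]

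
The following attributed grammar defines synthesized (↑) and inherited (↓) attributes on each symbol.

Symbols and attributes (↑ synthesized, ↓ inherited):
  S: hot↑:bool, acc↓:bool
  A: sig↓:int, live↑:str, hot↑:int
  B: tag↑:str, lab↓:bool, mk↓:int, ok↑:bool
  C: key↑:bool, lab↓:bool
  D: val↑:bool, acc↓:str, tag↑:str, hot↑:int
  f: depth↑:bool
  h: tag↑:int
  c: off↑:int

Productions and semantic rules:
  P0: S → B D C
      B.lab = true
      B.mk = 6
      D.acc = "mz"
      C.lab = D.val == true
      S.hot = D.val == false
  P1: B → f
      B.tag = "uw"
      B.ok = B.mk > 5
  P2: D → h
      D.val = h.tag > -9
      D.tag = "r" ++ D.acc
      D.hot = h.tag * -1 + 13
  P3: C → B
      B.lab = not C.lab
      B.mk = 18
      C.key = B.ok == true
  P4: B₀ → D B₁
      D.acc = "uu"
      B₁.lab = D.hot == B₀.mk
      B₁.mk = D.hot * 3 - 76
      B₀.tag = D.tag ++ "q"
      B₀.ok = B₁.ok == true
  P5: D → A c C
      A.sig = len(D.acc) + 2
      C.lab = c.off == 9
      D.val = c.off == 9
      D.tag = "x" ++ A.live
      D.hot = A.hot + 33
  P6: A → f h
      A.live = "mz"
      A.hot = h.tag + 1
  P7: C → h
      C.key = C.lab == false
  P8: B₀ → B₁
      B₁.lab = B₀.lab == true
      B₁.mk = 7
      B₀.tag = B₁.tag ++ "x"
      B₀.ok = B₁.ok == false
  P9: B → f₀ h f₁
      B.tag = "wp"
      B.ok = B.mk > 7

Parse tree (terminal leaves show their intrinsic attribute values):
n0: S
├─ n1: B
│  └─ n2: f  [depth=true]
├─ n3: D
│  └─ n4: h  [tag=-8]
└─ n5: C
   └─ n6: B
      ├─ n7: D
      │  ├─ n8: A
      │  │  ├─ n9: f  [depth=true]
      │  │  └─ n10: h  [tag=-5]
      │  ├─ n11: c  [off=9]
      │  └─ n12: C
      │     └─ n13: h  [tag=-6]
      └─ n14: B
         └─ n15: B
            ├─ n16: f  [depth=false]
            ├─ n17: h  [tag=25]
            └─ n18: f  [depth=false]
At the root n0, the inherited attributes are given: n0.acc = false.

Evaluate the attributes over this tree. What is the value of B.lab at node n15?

false

1. n0.acc = false  [given at root]
2. n1.lab = true  [true]
3. n1.mk = 6  [6]
4. n2.depth = true  [terminal]
5. n1.tag = "uw"  ["uw"]
6. n1.ok = true  [B.mk > 5]
7. n3.acc = "mz"  ["mz"]
8. n4.tag = -8  [terminal]
9. n3.val = true  [h.tag > -9]
10. n3.tag = "rmz"  ["r" ++ D.acc]
11. n3.hot = 21  [h.tag * -1 + 13]
12. n5.lab = true  [D.val == true]
13. n6.lab = false  [not C.lab]
14. n6.mk = 18  [18]
15. n7.acc = "uu"  ["uu"]
16. n8.sig = 4  [len(D.acc) + 2]
17. n9.depth = true  [terminal]
18. n10.tag = -5  [terminal]
19. n8.live = "mz"  ["mz"]
20. n8.hot = -4  [h.tag + 1]
21. n11.off = 9  [terminal]
22. n12.lab = true  [c.off == 9]
23. n13.tag = -6  [terminal]
24. n12.key = false  [C.lab == false]
25. n7.val = true  [c.off == 9]
26. n7.tag = "xmz"  ["x" ++ A.live]
27. n7.hot = 29  [A.hot + 33]
28. n14.lab = false  [D.hot == B₀.mk]
29. n14.mk = 11  [D.hot * 3 - 76]
30. n15.lab = false  [B₀.lab == true]
31. n15.mk = 7  [7]
32. n16.depth = false  [terminal]
33. n17.tag = 25  [terminal]
34. n18.depth = false  [terminal]
35. n15.tag = "wp"  ["wp"]
36. n15.ok = false  [B.mk > 7]
37. n14.tag = "wpx"  [B₁.tag ++ "x"]
38. n14.ok = true  [B₁.ok == false]
39. n6.tag = "xmzq"  [D.tag ++ "q"]
40. n6.ok = true  [B₁.ok == true]
41. n5.key = true  [B.ok == true]
42. n0.hot = false  [D.val == false]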